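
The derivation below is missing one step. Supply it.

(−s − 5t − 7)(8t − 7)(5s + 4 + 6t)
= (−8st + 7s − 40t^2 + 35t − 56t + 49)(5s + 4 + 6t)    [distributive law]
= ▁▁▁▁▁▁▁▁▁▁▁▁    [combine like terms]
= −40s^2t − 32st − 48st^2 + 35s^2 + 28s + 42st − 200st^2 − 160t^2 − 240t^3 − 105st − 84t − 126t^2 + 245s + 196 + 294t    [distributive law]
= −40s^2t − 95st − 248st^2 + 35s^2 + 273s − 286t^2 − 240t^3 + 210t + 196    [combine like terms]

After combine like terms, the bracketed line is:

(−8st + 7s − 40t^2 − 21t + 49)(5s + 4 + 6t)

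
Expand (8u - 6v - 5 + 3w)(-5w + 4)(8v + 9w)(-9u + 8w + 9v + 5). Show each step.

(8u - 6v - 5 + 3w)(-5w + 4)(8v + 9w)(-9u + 8w + 9v + 5)
= (-40uw + 32u + 30vw - 24v + 25w - 20 - 15w^2 + 12w)(8v + 9w)(-9u + 8w + 9v + 5)    [distributive law]
= (-40uw + 32u + 30vw - 24v + 37w - 20 - 15w^2)(8v + 9w)(-9u + 8w + 9v + 5)    [combine like terms]
= (-320uvw - 360uw^2 + 256uv + 288uw + 240v^2w + 270vw^2 - 192v^2 - 216vw + 296vw + 333w^2 - 160v - 180w - 120vw^2 - 135w^3)(-9u + 8w + 9v + 5)    [distributive law]
= (-320uvw - 360uw^2 + 256uv + 288uw + 240v^2w + 150vw^2 - 192v^2 + 80vw + 333w^2 - 160v - 180w - 135w^3)(-9u + 8w + 9v + 5)    [combine like terms]
= 2880u^2vw - 2560uvw^2 - 2880uv^2w - 1600uvw + 3240u^2w^2 - 2880uw^3 - 3240uvw^2 - 1800uw^2 - 2304u^2v + 2048uvw + 2304uv^2 + 1280uv - 2592u^2w + 2304uw^2 + 2592uvw + 1440uw - 2160uv^2w + 1920v^2w^2 + 2160v^3w + 1200v^2w - 1350uvw^2 + 1200vw^3 + 1350v^2w^2 + 750vw^2 + 1728uv^2 - 1536v^2w - 1728v^3 - 960v^2 - 720uvw + 640vw^2 + 720v^2w + 400vw - 2997uw^2 + 2664w^3 + 2997vw^2 + 1665w^2 + 1440uv - 1280vw - 1440v^2 - 800v + 1620uw - 1440w^2 - 1620vw - 900w + 1215uw^3 - 1080w^4 - 1215vw^3 - 675w^3    [distributive law]
= 2880u^2vw - 7150uvw^2 - 5040uv^2w + 2320uvw + 3240u^2w^2 - 1665uw^3 - 2493uw^2 - 2304u^2v + 4032uv^2 + 2720uv - 2592u^2w + 3060uw + 3270v^2w^2 + 2160v^3w + 384v^2w - 15vw^3 + 4387vw^2 - 1728v^3 - 2400v^2 - 2500vw + 1989w^3 + 225w^2 - 800v - 900w - 1080w^4    [combine like terms]

2880u^2vw - 7150uvw^2 - 5040uv^2w + 2320uvw + 3240u^2w^2 - 1665uw^3 - 2493uw^2 - 2304u^2v + 4032uv^2 + 2720uv - 2592u^2w + 3060uw + 3270v^2w^2 + 2160v^3w + 384v^2w - 15vw^3 + 4387vw^2 - 1728v^3 - 2400v^2 - 2500vw + 1989w^3 + 225w^2 - 800v - 900w - 1080w^4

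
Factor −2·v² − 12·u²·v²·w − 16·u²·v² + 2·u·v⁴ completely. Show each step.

2·v²(−1 − 6·u²·w − 8·u² + u·v²)

−2·v² − 12·u²·v²·w − 16·u²·v² + 2·u·v⁴
= 2(−v² − 6·u²·v²·w − 8·u²·v² + u·v⁴)    [factor out 2]
= 2·v²(−1 − 6·u²·w − 8·u² + u·v²)    [factor out v²]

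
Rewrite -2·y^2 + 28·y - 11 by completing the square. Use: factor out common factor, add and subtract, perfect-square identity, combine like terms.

-2(y - 7)^2 + 87

-2·y^2 + 28·y - 11
= -2(y^2 - 14·y) - 11    [factor out -2 from the y-terms]
= -2(y^2 - 14·y + 49 - 49) - 11    [add and subtract 49 inside the bracket]
= -2(y - 7)^2 + 98 - 11    [perfect-square identity]
= -2(y - 7)^2 + 87    [combine constants]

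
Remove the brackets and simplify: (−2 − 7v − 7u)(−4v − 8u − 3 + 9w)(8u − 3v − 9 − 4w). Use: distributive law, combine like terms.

(−2 − 7v − 7u)(−4v − 8u − 3 + 9w)(8u − 3v − 9 − 4w)
= (8v + 16u + 6 − 18w + 28v^2 + 56uv + 21v − 63vw + 28uv + 56u^2 + 21u − 63uw)(8u − 3v − 9 − 4w)    [distributive law]
= (29v + 37u + 6 − 18w + 28v^2 + 84uv − 63vw + 56u^2 − 63uw)(8u − 3v − 9 − 4w)    [combine like terms]
= 232uv − 87v^2 − 261v − 116vw + 296u^2 − 111uv − 333u − 148uw + 48u − 18v − 54 − 24w − 144uw + 54vw + 162w + 72w^2 + 224uv^2 − 84v^3 − 252v^2 − 112v^2w + 672u^2v − 252uv^2 − 756uv − 336uvw − 504uvw + 189v^2w + 567vw + 252vw^2 + 448u^3 − 168u^2v − 504u^2 − 224u^2w − 504u^2w + 189uvw + 567uw + 252uw^2    [distributive law]
= −635uv − 339v^2 − 279v + 505vw − 208u^2 − 285u + 275uw − 54 + 138w + 72w^2 − 28uv^2 − 84v^3 + 77v^2w + 504u^2v − 651uvw + 252vw^2 + 448u^3 − 728u^2w + 252uw^2    [combine like terms]

−635uv − 339v^2 − 279v + 505vw − 208u^2 − 285u + 275uw − 54 + 138w + 72w^2 − 28uv^2 − 84v^3 + 77v^2w + 504u^2v − 651uvw + 252vw^2 + 448u^3 − 728u^2w + 252uw^2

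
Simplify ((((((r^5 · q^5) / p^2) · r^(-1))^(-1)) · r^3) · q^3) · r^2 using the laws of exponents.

p^2q^(-2)r

((((((r^5 · q^5) / p^2) · r^(-1))^(-1)) · r^3) · q^3) · r^2
= ((((((r^5 · q^5) / p^2)^(-1)) · ((r^(-1))^(-1))) · r^3) · q^3) · r^2    [power of a product]
= ((((((r^5 · q^5)^(-1)) / ((p^2)^(-1))) · ((r^(-1))^(-1))) · r^3) · q^3) · r^2    [power of a quotient]
= (((((((r^5)^(-1)) · ((q^5)^(-1))) / ((p^2)^(-1))) · ((r^(-1))^(-1))) · r^3) · q^3) · r^2    [power of a product]
= (((((r^(-5) · ((q^5)^(-1))) / ((p^2)^(-1))) · ((r^(-1))^(-1))) · r^3) · q^3) · r^2    [power of a power]
= (((((r^(-5) · q^(-5)) / ((p^2)^(-1))) · ((r^(-1))^(-1))) · r^3) · q^3) · r^2    [power of a power]
= (((((r^(-5) · q^(-5)) / p^(-2)) · ((r^(-1))^(-1))) · r^3) · q^3) · r^2    [power of a power]
= (((((r^(-5) · q^(-5)) / p^(-2)) · r) · r^3) · q^3) · r^2    [power of a power]
= p^2q^(-2)r    [quotient of powers; product of powers]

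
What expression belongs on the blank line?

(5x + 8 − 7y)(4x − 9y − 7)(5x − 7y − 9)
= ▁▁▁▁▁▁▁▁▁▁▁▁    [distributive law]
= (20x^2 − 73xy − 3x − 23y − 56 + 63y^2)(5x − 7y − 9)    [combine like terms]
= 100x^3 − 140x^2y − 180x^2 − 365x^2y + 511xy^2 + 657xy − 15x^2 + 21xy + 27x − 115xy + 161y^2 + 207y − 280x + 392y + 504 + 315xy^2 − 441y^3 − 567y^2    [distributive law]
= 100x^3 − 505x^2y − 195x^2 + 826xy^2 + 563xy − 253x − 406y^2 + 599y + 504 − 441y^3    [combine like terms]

After distributive law, the bracketed line is:

(20x^2 − 45xy − 35x + 32x − 72y − 56 − 28xy + 63y^2 + 49y)(5x − 7y − 9)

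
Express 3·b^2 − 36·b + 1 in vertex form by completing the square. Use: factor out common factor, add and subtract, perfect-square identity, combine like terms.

3(b − 6)^2 − 107

3·b^2 − 36·b + 1
= 3(b^2 − 12·b) + 1    [factor out 3 from the b-terms]
= 3(b^2 − 12·b + 36 − 36) + 1    [add and subtract 36 inside the bracket]
= 3(b − 6)^2 − 108 + 1    [perfect-square identity]
= 3(b − 6)^2 − 107    [combine constants]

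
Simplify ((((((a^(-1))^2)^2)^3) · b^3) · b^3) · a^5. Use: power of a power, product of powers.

((((((a^(-1))^2)^2)^3) · b^3) · b^3) · a^5
= (((((a^(-1))^2)^6) · b^3) · b^3) · a^5    [power of a power]
= ((((a^(-1))^12) · b^3) · b^3) · a^5    [power of a power]
= ((a^(-12) · b^3) · b^3) · a^5    [power of a power]
= a^(-7)·b^6    [product of powers]

a^(-7)·b^6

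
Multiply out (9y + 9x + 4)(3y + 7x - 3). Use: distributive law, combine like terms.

(9y + 9x + 4)(3y + 7x - 3)
= 27y^2 + 63xy - 27y + 27xy + 63x^2 - 27x + 12y + 28x - 12    [distributive law]
= 27y^2 + 90xy - 15y + 63x^2 + x - 12    [combine like terms]

27y^2 + 90xy - 15y + 63x^2 + x - 12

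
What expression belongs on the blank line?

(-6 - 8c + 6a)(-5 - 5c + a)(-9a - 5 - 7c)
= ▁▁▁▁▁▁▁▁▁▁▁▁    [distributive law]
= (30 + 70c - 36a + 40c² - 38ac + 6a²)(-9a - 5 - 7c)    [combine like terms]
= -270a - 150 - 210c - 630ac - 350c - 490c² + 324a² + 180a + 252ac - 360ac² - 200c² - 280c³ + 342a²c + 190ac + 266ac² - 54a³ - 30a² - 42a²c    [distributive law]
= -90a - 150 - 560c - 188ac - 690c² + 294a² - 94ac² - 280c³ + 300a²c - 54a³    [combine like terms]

By distributive law:

(30 + 30c - 6a + 40c + 40c² - 8ac - 30a - 30ac + 6a²)(-9a - 5 - 7c)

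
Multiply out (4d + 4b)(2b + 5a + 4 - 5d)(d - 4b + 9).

68bd^2 + 56b^2d - 156bd + 20ad^2 - 60abd + 180ad - 164d^2 + 144d - 20d^3 - 32b^3 + 8b^2 - 80ab^2 + 180ab + 144b

(4d + 4b)(2b + 5a + 4 - 5d)(d - 4b + 9)
= (8bd + 20ad + 16d - 20d^2 + 8b^2 + 20ab + 16b - 20bd)(d - 4b + 9)    [distributive law]
= (-12bd + 20ad + 16d - 20d^2 + 8b^2 + 20ab + 16b)(d - 4b + 9)    [combine like terms]
= -12bd^2 + 48b^2d - 108bd + 20ad^2 - 80abd + 180ad + 16d^2 - 64bd + 144d - 20d^3 + 80bd^2 - 180d^2 + 8b^2d - 32b^3 + 72b^2 + 20abd - 80ab^2 + 180ab + 16bd - 64b^2 + 144b    [distributive law]
= 68bd^2 + 56b^2d - 156bd + 20ad^2 - 60abd + 180ad - 164d^2 + 144d - 20d^3 - 32b^3 + 8b^2 - 80ab^2 + 180ab + 144b    [combine like terms]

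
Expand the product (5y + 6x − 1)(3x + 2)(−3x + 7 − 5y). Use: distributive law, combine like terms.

−135x²y + 30xy − 75xy² + 80y − 50y² − 54x³ + 99x² + 69x − 14

(5y + 6x − 1)(3x + 2)(−3x + 7 − 5y)
= (15xy + 10y + 18x² + 12x − 3x − 2)(−3x + 7 − 5y)    [distributive law]
= (15xy + 10y + 18x² + 9x − 2)(−3x + 7 − 5y)    [combine like terms]
= −45x²y + 105xy − 75xy² − 30xy + 70y − 50y² − 54x³ + 126x² − 90x²y − 27x² + 63x − 45xy + 6x − 14 + 10y    [distributive law]
= −135x²y + 30xy − 75xy² + 80y − 50y² − 54x³ + 99x² + 69x − 14    [combine like terms]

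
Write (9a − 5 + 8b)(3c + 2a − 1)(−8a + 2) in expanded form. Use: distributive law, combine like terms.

−216a^2c + 174ac − 144a^3 + 188a^2 − 78a − 30c + 10 − 192abc + 48bc − 128a^2b + 96ab − 16b

(9a − 5 + 8b)(3c + 2a − 1)(−8a + 2)
= (27ac + 18a^2 − 9a − 15c − 10a + 5 + 24bc + 16ab − 8b)(−8a + 2)    [distributive law]
= (27ac + 18a^2 − 19a − 15c + 5 + 24bc + 16ab − 8b)(−8a + 2)    [combine like terms]
= −216a^2c + 54ac − 144a^3 + 36a^2 + 152a^2 − 38a + 120ac − 30c − 40a + 10 − 192abc + 48bc − 128a^2b + 32ab + 64ab − 16b    [distributive law]
= −216a^2c + 174ac − 144a^3 + 188a^2 − 78a − 30c + 10 − 192abc + 48bc − 128a^2b + 96ab − 16b    [combine like terms]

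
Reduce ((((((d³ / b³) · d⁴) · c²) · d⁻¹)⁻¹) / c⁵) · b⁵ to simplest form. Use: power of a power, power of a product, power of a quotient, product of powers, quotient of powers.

((((((d³ / b³) · d⁴) · c²) · d⁻¹)⁻¹) / c⁵) · b⁵
= ((((((d³ / b³) · d⁴) · c²)⁻¹) · ((d⁻¹)⁻¹)) / c⁵) · b⁵    [power of a product]
= ((((((d³ / b³) · d⁴)⁻¹) · ((c²)⁻¹)) · ((d⁻¹)⁻¹)) / c⁵) · b⁵    [power of a product]
= ((((((d³ / b³)⁻¹) · ((d⁴)⁻¹)) · ((c²)⁻¹)) · ((d⁻¹)⁻¹)) / c⁵) · b⁵    [power of a product]
= (((((((d³)⁻¹) / ((b³)⁻¹)) · ((d⁴)⁻¹)) · ((c²)⁻¹)) · ((d⁻¹)⁻¹)) / c⁵) · b⁵    [power of a quotient]
= (((((d⁻³ / ((b³)⁻¹)) · ((d⁴)⁻¹)) · ((c²)⁻¹)) · ((d⁻¹)⁻¹)) / c⁵) · b⁵    [power of a power]
= (((((d⁻³ / b⁻³) · ((d⁴)⁻¹)) · ((c²)⁻¹)) · ((d⁻¹)⁻¹)) / c⁵) · b⁵    [power of a power]
= (((((d⁻³ / b⁻³) · d⁻⁴) · ((c²)⁻¹)) · ((d⁻¹)⁻¹)) / c⁵) · b⁵    [power of a power]
= (((((d⁻³ / b⁻³) · d⁻⁴) · c⁻²) · ((d⁻¹)⁻¹)) / c⁵) · b⁵    [power of a power]
= (((((d⁻³ / b⁻³) · d⁻⁴) · c⁻²) · d) / c⁵) · b⁵    [power of a power]
= b⁸c⁻⁷d⁻⁶    [quotient of powers; product of powers]

b⁸c⁻⁷d⁻⁶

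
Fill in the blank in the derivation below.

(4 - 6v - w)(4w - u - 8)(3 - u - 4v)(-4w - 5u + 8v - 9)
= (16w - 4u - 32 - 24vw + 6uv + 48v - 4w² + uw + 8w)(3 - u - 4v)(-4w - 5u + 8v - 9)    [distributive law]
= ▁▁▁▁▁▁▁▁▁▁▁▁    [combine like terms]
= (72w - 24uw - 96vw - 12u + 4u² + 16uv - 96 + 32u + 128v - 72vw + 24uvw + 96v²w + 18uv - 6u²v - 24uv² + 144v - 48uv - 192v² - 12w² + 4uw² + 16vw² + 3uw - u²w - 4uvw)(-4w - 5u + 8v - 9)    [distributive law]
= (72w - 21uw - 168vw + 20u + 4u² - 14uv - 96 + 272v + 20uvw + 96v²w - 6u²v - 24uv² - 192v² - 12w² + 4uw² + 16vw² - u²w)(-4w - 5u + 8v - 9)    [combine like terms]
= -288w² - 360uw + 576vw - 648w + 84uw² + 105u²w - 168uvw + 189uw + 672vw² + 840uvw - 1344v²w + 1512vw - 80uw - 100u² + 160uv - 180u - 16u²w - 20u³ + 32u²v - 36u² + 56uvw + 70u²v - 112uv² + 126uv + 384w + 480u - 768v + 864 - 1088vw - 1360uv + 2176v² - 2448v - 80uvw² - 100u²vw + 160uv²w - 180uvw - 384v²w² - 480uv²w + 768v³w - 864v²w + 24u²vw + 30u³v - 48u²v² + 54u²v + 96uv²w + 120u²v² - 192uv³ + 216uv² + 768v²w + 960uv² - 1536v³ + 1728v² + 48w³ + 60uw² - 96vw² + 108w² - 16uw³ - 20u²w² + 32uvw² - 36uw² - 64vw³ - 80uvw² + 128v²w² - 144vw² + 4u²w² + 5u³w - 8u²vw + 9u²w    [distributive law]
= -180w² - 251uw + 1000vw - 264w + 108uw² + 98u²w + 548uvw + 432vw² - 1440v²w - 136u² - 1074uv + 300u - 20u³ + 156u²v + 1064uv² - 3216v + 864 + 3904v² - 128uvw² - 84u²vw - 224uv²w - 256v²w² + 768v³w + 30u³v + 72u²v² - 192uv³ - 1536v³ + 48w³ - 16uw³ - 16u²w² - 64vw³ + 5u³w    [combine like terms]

By combine like terms:

(24w - 4u - 32 - 24vw + 6uv + 48v - 4w² + uw)(3 - u - 4v)(-4w - 5u + 8v - 9)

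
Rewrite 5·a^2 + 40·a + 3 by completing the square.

5(a + 4)^2 − 77

5·a^2 + 40·a + 3
= 5(a^2 + 8·a) + 3    [factor out 5 from the a-terms]
= 5(a^2 + 8·a + 16 − 16) + 3    [add and subtract 16 inside the bracket]
= 5(a + 4)^2 − 80 + 3    [perfect-square identity]
= 5(a + 4)^2 − 77    [combine constants]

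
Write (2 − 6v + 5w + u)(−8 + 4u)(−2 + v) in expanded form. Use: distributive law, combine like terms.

(2 − 6v + 5w + u)(−8 + 4u)(−2 + v)
= (−16 + 8u + 48v − 24uv − 40w + 20uw − 8u + 4u^2)(−2 + v)    [distributive law]
= (−16 + 48v − 24uv − 40w + 20uw + 4u^2)(−2 + v)    [combine like terms]
= 32 − 16v − 96v + 48v^2 + 48uv − 24uv^2 + 80w − 40vw − 40uw + 20uvw − 8u^2 + 4u^2v    [distributive law]
= 32 − 112v + 48v^2 + 48uv − 24uv^2 + 80w − 40vw − 40uw + 20uvw − 8u^2 + 4u^2v    [combine like terms]

32 − 112v + 48v^2 + 48uv − 24uv^2 + 80w − 40vw − 40uw + 20uvw − 8u^2 + 4u^2v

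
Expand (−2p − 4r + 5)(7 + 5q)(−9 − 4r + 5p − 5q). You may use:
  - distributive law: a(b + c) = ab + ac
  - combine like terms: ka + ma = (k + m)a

(−2p − 4r + 5)(7 + 5q)(−9 − 4r + 5p − 5q)
= (−14p − 10pq − 28r − 20qr + 35 + 25q)(−9 − 4r + 5p − 5q)    [distributive law]
= 126p + 56pr − 70p² + 70pq + 90pq + 40pqr − 50p²q + 50pq² + 252r + 112r² − 140pr + 140qr + 180qr + 80qr² − 100pqr + 100q²r − 315 − 140r + 175p − 175q − 225q − 100qr + 125pq − 125q²    [distributive law]
= 301p − 84pr − 70p² + 285pq − 60pqr − 50p²q + 50pq² + 112r + 112r² + 220qr + 80qr² + 100q²r − 315 − 400q − 125q²    [combine like terms]

301p − 84pr − 70p² + 285pq − 60pqr − 50p²q + 50pq² + 112r + 112r² + 220qr + 80qr² + 100q²r − 315 − 400q − 125q²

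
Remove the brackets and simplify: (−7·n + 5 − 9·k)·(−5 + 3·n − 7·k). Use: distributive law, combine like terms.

(−7·n + 5 − 9·k)·(−5 + 3·n − 7·k)
= 35·n − 21·n² + 49·k·n − 25 + 15·n − 35·k + 45·k − 27·k·n + 63·k²    [distributive law]
= 50·n − 21·n² + 22·k·n − 25 + 10·k + 63·k²    [combine like terms]

50·n − 21·n² + 22·k·n − 25 + 10·k + 63·k²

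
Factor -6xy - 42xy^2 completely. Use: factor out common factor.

-6xy - 42xy^2
= 6(-xy - 7xy^2)    [factor out 6]
= 6xy(-1 - 7y)    [factor out xy]

6xy(-1 - 7y)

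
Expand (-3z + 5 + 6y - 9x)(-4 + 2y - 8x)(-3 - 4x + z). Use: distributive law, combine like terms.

-56z - 124xz + 12z² + 4yz - 42xyz - 6yz² - 24x²z + 24xz² + 60 + 92x + 42y + 254xy - 200x² - 36y² - 48xy² + 12y²z + 264x²y - 288x³

(-3z + 5 + 6y - 9x)(-4 + 2y - 8x)(-3 - 4x + z)
= (12z - 6yz + 24xz - 20 + 10y - 40x - 24y + 12y² - 48xy + 36x - 18xy + 72x²)(-3 - 4x + z)    [distributive law]
= (12z - 6yz + 24xz - 20 - 14y - 4x + 12y² - 66xy + 72x²)(-3 - 4x + z)    [combine like terms]
= -36z - 48xz + 12z² + 18yz + 24xyz - 6yz² - 72xz - 96x²z + 24xz² + 60 + 80x - 20z + 42y + 56xy - 14yz + 12x + 16x² - 4xz - 36y² - 48xy² + 12y²z + 198xy + 264x²y - 66xyz - 216x² - 288x³ + 72x²z    [distributive law]
= -56z - 124xz + 12z² + 4yz - 42xyz - 6yz² - 24x²z + 24xz² + 60 + 92x + 42y + 254xy - 200x² - 36y² - 48xy² + 12y²z + 264x²y - 288x³    [combine like terms]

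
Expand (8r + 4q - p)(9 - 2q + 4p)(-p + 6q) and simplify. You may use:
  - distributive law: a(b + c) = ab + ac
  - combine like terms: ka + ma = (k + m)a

(8r + 4q - p)(9 - 2q + 4p)(-p + 6q)
= (72r - 16qr + 32pr + 36q - 8q^2 + 16pq - 9p + 2pq - 4p^2)(-p + 6q)    [distributive law]
= (72r - 16qr + 32pr + 36q - 8q^2 + 18pq - 9p - 4p^2)(-p + 6q)    [combine like terms]
= -72pr + 432qr + 16pqr - 96q^2r - 32p^2r + 192pqr - 36pq + 216q^2 + 8pq^2 - 48q^3 - 18p^2q + 108pq^2 + 9p^2 - 54pq + 4p^3 - 24p^2q    [distributive law]
= -72pr + 432qr + 208pqr - 96q^2r - 32p^2r - 90pq + 216q^2 + 116pq^2 - 48q^3 - 42p^2q + 9p^2 + 4p^3    [combine like terms]

-72pr + 432qr + 208pqr - 96q^2r - 32p^2r - 90pq + 216q^2 + 116pq^2 - 48q^3 - 42p^2q + 9p^2 + 4p^3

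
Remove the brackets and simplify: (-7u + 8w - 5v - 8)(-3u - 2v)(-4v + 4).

-84u²v + 84u² - 116uv² + 20uv + 96uvw - 96uw + 64v²w - 64vw - 40v³ - 24v² + 96u + 64v

(-7u + 8w - 5v - 8)(-3u - 2v)(-4v + 4)
= (21u² + 14uv - 24uw - 16vw + 15uv + 10v² + 24u + 16v)(-4v + 4)    [distributive law]
= (21u² + 29uv - 24uw - 16vw + 10v² + 24u + 16v)(-4v + 4)    [combine like terms]
= -84u²v + 84u² - 116uv² + 116uv + 96uvw - 96uw + 64v²w - 64vw - 40v³ + 40v² - 96uv + 96u - 64v² + 64v    [distributive law]
= -84u²v + 84u² - 116uv² + 20uv + 96uvw - 96uw + 64v²w - 64vw - 40v³ - 24v² + 96u + 64v    [combine like terms]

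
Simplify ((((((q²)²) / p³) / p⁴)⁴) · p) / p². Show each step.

p⁻²⁹q¹⁶

((((((q²)²) / p³) / p⁴)⁴) · p) / p²
= ((((((q²)²) / p³)⁴) / ((p⁴)⁴)) · p) / p²    [power of a quotient]
= ((((((q²)²)⁴) / ((p³)⁴)) / ((p⁴)⁴)) · p) / p²    [power of a quotient]
= (((((q²)⁸) / ((p³)⁴)) / ((p⁴)⁴)) · p) / p²    [power of a power]
= (((q¹⁶ / ((p³)⁴)) / ((p⁴)⁴)) · p) / p²    [power of a power]
= (((q¹⁶ / p¹²) / ((p⁴)⁴)) · p) / p²    [power of a power]
= (((q¹⁶ / p¹²) / p¹⁶) · p) / p²    [power of a power]
= p⁻²⁹q¹⁶    [quotient of powers; product of powers]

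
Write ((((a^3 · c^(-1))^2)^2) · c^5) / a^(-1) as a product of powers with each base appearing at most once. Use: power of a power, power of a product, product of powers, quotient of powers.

a^13c

((((a^3 · c^(-1))^2)^2) · c^5) / a^(-1)
= (((a^3 · c^(-1))^4) · c^5) / a^(-1)    [power of a power]
= ((((a^3)^4) · ((c^(-1))^4)) · c^5) / a^(-1)    [power of a product]
= ((a^12 · ((c^(-1))^4)) · c^5) / a^(-1)    [power of a power]
= ((a^12 · c^(-4)) · c^5) / a^(-1)    [power of a power]
= a^13c    [quotient of powers; product of powers]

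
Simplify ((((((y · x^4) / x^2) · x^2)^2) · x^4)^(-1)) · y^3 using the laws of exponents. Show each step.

((((((y · x^4) / x^2) · x^2)^2) · x^4)^(-1)) · y^3
= ((((((y · x^4) / x^2) · x^2)^2)^(-1)) · ((x^4)^(-1))) · y^3    [power of a product]
= (((((y · x^4) / x^2) · x^2)^(-2)) · ((x^4)^(-1))) · y^3    [power of a power]
= (((((y · x^4) / x^2)^(-2)) · ((x^2)^(-2))) · ((x^4)^(-1))) · y^3    [power of a product]
= (((((y · x^4)^(-2)) / ((x^2)^(-2))) · ((x^2)^(-2))) · ((x^4)^(-1))) · y^3    [power of a quotient]
= (((((y^(-2)) · ((x^4)^(-2))) / ((x^2)^(-2))) · ((x^2)^(-2))) · ((x^4)^(-1))) · y^3    [power of a product]
= ((((y^(-2) · x^(-8)) / ((x^2)^(-2))) · ((x^2)^(-2))) · ((x^4)^(-1))) · y^3    [power of a power]
= ((((y^(-2) · x^(-8)) / x^(-4)) · ((x^2)^(-2))) · ((x^4)^(-1))) · y^3    [power of a power]
= ((((y^(-2) · x^(-8)) / x^(-4)) · x^(-4)) · ((x^4)^(-1))) · y^3    [power of a power]
= ((((y^(-2) · x^(-8)) / x^(-4)) · x^(-4)) · x^(-4)) · y^3    [power of a power]
= x^(-12)y    [quotient of powers; product of powers]

x^(-12)y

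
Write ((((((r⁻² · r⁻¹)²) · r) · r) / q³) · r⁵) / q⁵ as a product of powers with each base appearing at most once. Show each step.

q⁻⁸r

((((((r⁻² · r⁻¹)²) · r) · r) / q³) · r⁵) / q⁵
= (((((((r⁻²)²) · ((r⁻¹)²)) · r) · r) / q³) · r⁵) / q⁵    [power of a product]
= (((((r⁻⁴ · ((r⁻¹)²)) · r) · r) / q³) · r⁵) / q⁵    [power of a power]
= (((((r⁻⁴ · r⁻²) · r) · r) / q³) · r⁵) / q⁵    [power of a power]
= ((((r⁻⁶ · r) · r) / q³) · r⁵) / q⁵    [product of powers]
= (((r⁻⁵ · r) / q³) · r⁵) / q⁵    [product of powers]
= ((r⁻⁴ / q³) · r⁵) / q⁵    [product of powers]
= q⁻⁸r    [quotient of powers; product of powers]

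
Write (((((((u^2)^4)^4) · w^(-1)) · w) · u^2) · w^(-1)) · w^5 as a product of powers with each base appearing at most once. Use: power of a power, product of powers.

u^34·w^4

(((((((u^2)^4)^4) · w^(-1)) · w) · u^2) · w^(-1)) · w^5
= ((((((u^2)^16) · w^(-1)) · w) · u^2) · w^(-1)) · w^5    [power of a power]
= ((((u^32 · w^(-1)) · w) · u^2) · w^(-1)) · w^5    [power of a power]
= u^34·w^4    [product of powers]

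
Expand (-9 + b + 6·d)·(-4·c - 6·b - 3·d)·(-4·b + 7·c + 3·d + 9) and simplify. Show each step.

198·b·c + 252·c^2 + 81·c·d + 324·c - 270·b^2 - 297·b·d + 486·b - 81·d^2 + 243·d - 26·b^2·c - 28·b·c^2 - 189·b·c·d + 24·b^3 + 138·b^2·d - 45·b·d^2 - 168·c^2·d - 198·c·d^2 - 54·d^3

(-9 + b + 6·d)·(-4·c - 6·b - 3·d)·(-4·b + 7·c + 3·d + 9)
= (36·c + 54·b + 27·d - 4·b·c - 6·b^2 - 3·b·d - 24·c·d - 36·b·d - 18·d^2)·(-4·b + 7·c + 3·d + 9)    [distributive law]
= (36·c + 54·b + 27·d - 4·b·c - 6·b^2 - 39·b·d - 24·c·d - 18·d^2)·(-4·b + 7·c + 3·d + 9)    [combine like terms]
= -144·b·c + 252·c^2 + 108·c·d + 324·c - 216·b^2 + 378·b·c + 162·b·d + 486·b - 108·b·d + 189·c·d + 81·d^2 + 243·d + 16·b^2·c - 28·b·c^2 - 12·b·c·d - 36·b·c + 24·b^3 - 42·b^2·c - 18·b^2·d - 54·b^2 + 156·b^2·d - 273·b·c·d - 117·b·d^2 - 351·b·d + 96·b·c·d - 168·c^2·d - 72·c·d^2 - 216·c·d + 72·b·d^2 - 126·c·d^2 - 54·d^3 - 162·d^2    [distributive law]
= 198·b·c + 252·c^2 + 81·c·d + 324·c - 270·b^2 - 297·b·d + 486·b - 81·d^2 + 243·d - 26·b^2·c - 28·b·c^2 - 189·b·c·d + 24·b^3 + 138·b^2·d - 45·b·d^2 - 168·c^2·d - 198·c·d^2 - 54·d^3    [combine like terms]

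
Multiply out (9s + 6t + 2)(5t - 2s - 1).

33st - 18s^2 - 13s + 30t^2 + 4t - 2

(9s + 6t + 2)(5t - 2s - 1)
= 45st - 18s^2 - 9s + 30t^2 - 12st - 6t + 10t - 4s - 2    [distributive law]
= 33st - 18s^2 - 13s + 30t^2 + 4t - 2    [combine like terms]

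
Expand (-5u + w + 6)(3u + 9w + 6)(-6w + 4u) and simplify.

-78u^2w - 60u^3 + 288uw^2 + 312uw - 48u^2 - 54w^3 - 360w^2 - 216w + 144u

(-5u + w + 6)(3u + 9w + 6)(-6w + 4u)
= (-15u^2 - 45uw - 30u + 3uw + 9w^2 + 6w + 18u + 54w + 36)(-6w + 4u)    [distributive law]
= (-15u^2 - 42uw - 12u + 9w^2 + 60w + 36)(-6w + 4u)    [combine like terms]
= 90u^2w - 60u^3 + 252uw^2 - 168u^2w + 72uw - 48u^2 - 54w^3 + 36uw^2 - 360w^2 + 240uw - 216w + 144u    [distributive law]
= -78u^2w - 60u^3 + 288uw^2 + 312uw - 48u^2 - 54w^3 - 360w^2 - 216w + 144u    [combine like terms]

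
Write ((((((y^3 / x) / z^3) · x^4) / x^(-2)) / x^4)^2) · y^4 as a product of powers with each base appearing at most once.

x^2y^10z^(-6)

((((((y^3 / x) / z^3) · x^4) / x^(-2)) / x^4)^2) · y^4
= ((((((y^3 / x) / z^3) · x^4) / x^(-2))^2) / ((x^4)^2)) · y^4    [power of a quotient]
= ((((((y^3 / x) / z^3) · x^4)^2) / ((x^(-2))^2)) / ((x^4)^2)) · y^4    [power of a quotient]
= ((((((y^3 / x) / z^3)^2) · ((x^4)^2)) / ((x^(-2))^2)) / ((x^4)^2)) · y^4    [power of a product]
= ((((((y^3 / x)^2) / ((z^3)^2)) · ((x^4)^2)) / ((x^(-2))^2)) / ((x^4)^2)) · y^4    [power of a quotient]
= (((((((y^3)^2) / (x^2)) / ((z^3)^2)) · ((x^4)^2)) / ((x^(-2))^2)) / ((x^4)^2)) · y^4    [power of a quotient]
= (((((y^6 / (x^2)) / ((z^3)^2)) · ((x^4)^2)) / ((x^(-2))^2)) / ((x^4)^2)) · y^4    [power of a power]
= (((((y^6 / x^2) / z^6) · ((x^4)^2)) / ((x^(-2))^2)) / ((x^4)^2)) · y^4    [power of a power]
= (((((y^6 / x^2) / z^6) · x^8) / ((x^(-2))^2)) / ((x^4)^2)) · y^4    [power of a power]
= (((((y^6 / x^2) / z^6) · x^8) / x^(-4)) / ((x^4)^2)) · y^4    [power of a power]
= (((((y^6 / x^2) / z^6) · x^8) / x^(-4)) / x^8) · y^4    [power of a power]
= x^2y^10z^(-6)    [quotient of powers; product of powers]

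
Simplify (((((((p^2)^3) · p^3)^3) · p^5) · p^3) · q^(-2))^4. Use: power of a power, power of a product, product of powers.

p^140·q^(-8)

(((((((p^2)^3) · p^3)^3) · p^5) · p^3) · q^(-2))^4
= (((((((p^2)^3) · p^3)^3) · p^5) · p^3)^4) · ((q^(-2))^4)    [power of a product]
= (((((((p^2)^3) · p^3)^3) · p^5)^4) · ((p^3)^4)) · ((q^(-2))^4)    [power of a product]
= (((((((p^2)^3) · p^3)^3)^4) · ((p^5)^4)) · ((p^3)^4)) · ((q^(-2))^4)    [power of a product]
= ((((((p^2)^3) · p^3)^12) · ((p^5)^4)) · ((p^3)^4)) · ((q^(-2))^4)    [power of a power]
= ((((((p^2)^3)^12) · ((p^3)^12)) · ((p^5)^4)) · ((p^3)^4)) · ((q^(-2))^4)    [power of a product]
= (((((p^2)^36) · ((p^3)^12)) · ((p^5)^4)) · ((p^3)^4)) · ((q^(-2))^4)    [power of a power]
= (((p^72 · ((p^3)^12)) · ((p^5)^4)) · ((p^3)^4)) · ((q^(-2))^4)    [power of a power]
= (((p^72 · p^36) · ((p^5)^4)) · ((p^3)^4)) · ((q^(-2))^4)    [power of a power]
= ((p^108 · ((p^5)^4)) · ((p^3)^4)) · ((q^(-2))^4)    [product of powers]
= ((p^108 · p^20) · ((p^3)^4)) · ((q^(-2))^4)    [power of a power]
= (p^128 · ((p^3)^4)) · ((q^(-2))^4)    [product of powers]
= (p^128 · p^12) · ((q^(-2))^4)    [power of a power]
= p^140 · ((q^(-2))^4)    [product of powers]
= p^140 · q^(-8)    [power of a power]
= p^140·q^(-8)    [rearrange]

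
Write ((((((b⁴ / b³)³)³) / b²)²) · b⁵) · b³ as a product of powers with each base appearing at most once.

b²²

((((((b⁴ / b³)³)³) / b²)²) · b⁵) · b³
= ((((((b⁴ / b³)³)³)²) / ((b²)²)) · b⁵) · b³    [power of a quotient]
= (((((b⁴ / b³)³)⁶) / ((b²)²)) · b⁵) · b³    [power of a power]
= ((((b⁴ / b³)¹⁸) / ((b²)²)) · b⁵) · b³    [power of a power]
= (((((b⁴)¹⁸) / ((b³)¹⁸)) / ((b²)²)) · b⁵) · b³    [power of a quotient]
= (((b⁷² / ((b³)¹⁸)) / ((b²)²)) · b⁵) · b³    [power of a power]
= (((b⁷² / b⁵⁴) / ((b²)²)) · b⁵) · b³    [power of a power]
= ((b¹⁸ / ((b²)²)) · b⁵) · b³    [quotient of powers]
= ((b¹⁸ / b⁴) · b⁵) · b³    [power of a power]
= (b¹⁴ · b⁵) · b³    [quotient of powers]
= b¹⁹ · b³    [product of powers]
= b²²    [product of powers]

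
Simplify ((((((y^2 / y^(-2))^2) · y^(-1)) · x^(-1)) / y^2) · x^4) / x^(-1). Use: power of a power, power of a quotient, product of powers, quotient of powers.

((((((y^2 / y^(-2))^2) · y^(-1)) · x^(-1)) / y^2) · x^4) / x^(-1)
= (((((((y^2)^2) / ((y^(-2))^2)) · y^(-1)) · x^(-1)) / y^2) · x^4) / x^(-1)    [power of a quotient]
= (((((y^4 / ((y^(-2))^2)) · y^(-1)) · x^(-1)) / y^2) · x^4) / x^(-1)    [power of a power]
= (((((y^4 / y^(-4)) · y^(-1)) · x^(-1)) / y^2) · x^4) / x^(-1)    [power of a power]
= ((((y^8 · y^(-1)) · x^(-1)) / y^2) · x^4) / x^(-1)    [quotient of powers]
= (((y^7 · x^(-1)) / y^2) · x^4) / x^(-1)    [product of powers]
= x^4y^5    [quotient of powers; product of powers]

x^4y^5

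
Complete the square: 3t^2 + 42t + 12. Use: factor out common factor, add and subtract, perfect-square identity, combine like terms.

3(t + 7)^2 - 135

3t^2 + 42t + 12
= 3(t^2 + 14t) + 12    [factor out 3 from the t-terms]
= 3(t^2 + 14t + 49 - 49) + 12    [add and subtract 49 inside the bracket]
= 3(t + 7)^2 - 147 + 12    [perfect-square identity]
= 3(t + 7)^2 - 135    [combine constants]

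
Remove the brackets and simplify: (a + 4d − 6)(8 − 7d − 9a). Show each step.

(a + 4d − 6)(8 − 7d − 9a)
= 8a − 7ad − 9a^2 + 32d − 28d^2 − 36ad − 48 + 42d + 54a    [distributive law]
= 62a − 43ad − 9a^2 + 74d − 28d^2 − 48    [combine like terms]

62a − 43ad − 9a^2 + 74d − 28d^2 − 48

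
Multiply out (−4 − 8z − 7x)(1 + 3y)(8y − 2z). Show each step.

−32y + 8z − 96y^2 − 40yz + 16z^2 − 192y^2z + 48yz^2 − 56xy + 14xz − 168xy^2 + 42xyz

(−4 − 8z − 7x)(1 + 3y)(8y − 2z)
= (−4 − 12y − 8z − 24yz − 7x − 21xy)(8y − 2z)    [distributive law]
= −32y + 8z − 96y^2 + 24yz − 64yz + 16z^2 − 192y^2z + 48yz^2 − 56xy + 14xz − 168xy^2 + 42xyz    [distributive law]
= −32y + 8z − 96y^2 − 40yz + 16z^2 − 192y^2z + 48yz^2 − 56xy + 14xz − 168xy^2 + 42xyz    [combine like terms]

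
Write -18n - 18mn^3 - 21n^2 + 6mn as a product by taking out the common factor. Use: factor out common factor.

-18n - 18mn^3 - 21n^2 + 6mn
= 3(-6n - 6mn^3 - 7n^2 + 2mn)    [factor out 3]
= 3n(-6 - 6mn^2 - 7n + 2m)    [factor out n]

3n(-6 - 6mn^2 - 7n + 2m)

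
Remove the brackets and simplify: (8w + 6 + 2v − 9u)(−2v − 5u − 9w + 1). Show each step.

(8w + 6 + 2v − 9u)(−2v − 5u − 9w + 1)
= −16vw − 40uw − 72w^2 + 8w − 12v − 30u − 54w + 6 − 4v^2 − 10uv − 18vw + 2v + 18uv + 45u^2 + 81uw − 9u    [distributive law]
= −34vw + 41uw − 72w^2 − 46w − 10v − 39u + 6 − 4v^2 + 8uv + 45u^2    [combine like terms]

−34vw + 41uw − 72w^2 − 46w − 10v − 39u + 6 − 4v^2 + 8uv + 45u^2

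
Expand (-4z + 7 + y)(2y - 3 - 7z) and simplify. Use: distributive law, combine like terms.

(-4z + 7 + y)(2y - 3 - 7z)
= -8yz + 12z + 28z^2 + 14y - 21 - 49z + 2y^2 - 3y - 7yz    [distributive law]
= -15yz - 37z + 28z^2 + 11y - 21 + 2y^2    [combine like terms]

-15yz - 37z + 28z^2 + 11y - 21 + 2y^2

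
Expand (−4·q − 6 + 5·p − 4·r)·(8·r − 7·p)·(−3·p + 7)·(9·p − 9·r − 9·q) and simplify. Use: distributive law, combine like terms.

(−4·q − 6 + 5·p − 4·r)·(8·r − 7·p)·(−3·p + 7)·(9·p − 9·r − 9·q)
= (−32·q·r + 28·p·q − 48·r + 42·p + 40·p·r − 35·p^2 − 32·r^2 + 28·p·r)·(−3·p + 7)·(9·p − 9·r − 9·q)    [distributive law]
= (−32·q·r + 28·p·q − 48·r + 42·p + 68·p·r − 35·p^2 − 32·r^2)·(−3·p + 7)·(9·p − 9·r − 9·q)    [combine like terms]
= (96·p·q·r − 224·q·r − 84·p^2·q + 196·p·q + 144·p·r − 336·r − 126·p^2 + 294·p − 204·p^2·r + 476·p·r + 105·p^3 − 245·p^2 + 96·p·r^2 − 224·r^2)·(9·p − 9·r − 9·q)    [distributive law]
= (96·p·q·r − 224·q·r − 84·p^2·q + 196·p·q + 620·p·r − 336·r − 371·p^2 + 294·p − 204·p^2·r + 105·p^3 + 96·p·r^2 − 224·r^2)·(9·p − 9·r − 9·q)    [combine like terms]
= 864·p^2·q·r − 864·p·q·r^2 − 864·p·q^2·r − 2016·p·q·r + 2016·q·r^2 + 2016·q^2·r − 756·p^3·q + 756·p^2·q·r + 756·p^2·q^2 + 1764·p^2·q − 1764·p·q·r − 1764·p·q^2 + 5580·p^2·r − 5580·p·r^2 − 5580·p·q·r − 3024·p·r + 3024·r^2 + 3024·q·r − 3339·p^3 + 3339·p^2·r + 3339·p^2·q + 2646·p^2 − 2646·p·r − 2646·p·q − 1836·p^3·r + 1836·p^2·r^2 + 1836·p^2·q·r + 945·p^4 − 945·p^3·r − 945·p^3·q + 864·p^2·r^2 − 864·p·r^3 − 864·p·q·r^2 − 2016·p·r^2 + 2016·r^3 + 2016·q·r^2    [distributive law]
= 3456·p^2·q·r − 1728·p·q·r^2 − 864·p·q^2·r − 9360·p·q·r + 4032·q·r^2 + 2016·q^2·r − 1701·p^3·q + 756·p^2·q^2 + 5103·p^2·q − 1764·p·q^2 + 8919·p^2·r − 7596·p·r^2 − 5670·p·r + 3024·r^2 + 3024·q·r − 3339·p^3 + 2646·p^2 − 2646·p·q − 2781·p^3·r + 2700·p^2·r^2 + 945·p^4 − 864·p·r^3 + 2016·r^3    [combine like terms]

3456·p^2·q·r − 1728·p·q·r^2 − 864·p·q^2·r − 9360·p·q·r + 4032·q·r^2 + 2016·q^2·r − 1701·p^3·q + 756·p^2·q^2 + 5103·p^2·q − 1764·p·q^2 + 8919·p^2·r − 7596·p·r^2 − 5670·p·r + 3024·r^2 + 3024·q·r − 3339·p^3 + 2646·p^2 − 2646·p·q − 2781·p^3·r + 2700·p^2·r^2 + 945·p^4 − 864·p·r^3 + 2016·r^3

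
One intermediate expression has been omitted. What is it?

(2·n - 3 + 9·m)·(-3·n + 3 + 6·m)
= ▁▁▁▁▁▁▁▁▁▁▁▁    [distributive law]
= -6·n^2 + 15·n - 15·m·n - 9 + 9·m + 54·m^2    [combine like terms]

Applying distributive law to the line above:

-6·n^2 + 6·n + 12·m·n + 9·n - 9 - 18·m - 27·m·n + 27·m + 54·m^2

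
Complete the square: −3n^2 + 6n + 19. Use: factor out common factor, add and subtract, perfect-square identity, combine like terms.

−3(n − 1)^2 + 22

−3n^2 + 6n + 19
= −3(n^2 − 2n) + 19    [factor out -3 from the n-terms]
= −3(n^2 − 2n + 1 − 1) + 19    [add and subtract 1 inside the bracket]
= −3(n − 1)^2 + 3 + 19    [perfect-square identity]
= −3(n − 1)^2 + 22    [combine constants]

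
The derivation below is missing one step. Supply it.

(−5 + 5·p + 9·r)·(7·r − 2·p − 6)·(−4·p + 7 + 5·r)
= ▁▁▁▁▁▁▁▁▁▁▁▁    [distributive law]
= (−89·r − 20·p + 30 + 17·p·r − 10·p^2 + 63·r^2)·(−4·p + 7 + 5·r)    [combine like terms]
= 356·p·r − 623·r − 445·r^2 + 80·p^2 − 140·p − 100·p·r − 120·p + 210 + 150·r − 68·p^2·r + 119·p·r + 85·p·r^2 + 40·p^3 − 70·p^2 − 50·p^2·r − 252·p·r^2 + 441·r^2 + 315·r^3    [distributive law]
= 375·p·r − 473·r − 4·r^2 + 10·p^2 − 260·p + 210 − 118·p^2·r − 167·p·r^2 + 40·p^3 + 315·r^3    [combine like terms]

After distributive law, the bracketed line is:

(−35·r + 10·p + 30 + 35·p·r − 10·p^2 − 30·p + 63·r^2 − 18·p·r − 54·r)·(−4·p + 7 + 5·r)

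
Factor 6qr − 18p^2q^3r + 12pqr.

6qr − 18p^2q^3r + 12pqr
= 6(qr − 3p^2q^3r + 2pqr)    [factor out 6]
= 6qr(1 − 3p^2q^2 + 2p)    [factor out qr]

6qr(1 − 3p^2q^2 + 2p)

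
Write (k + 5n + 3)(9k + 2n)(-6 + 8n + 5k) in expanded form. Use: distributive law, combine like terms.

81k^2 + 307k^2n + 45k^3 - 36kn + 426kn^2 - 12n^2 + 80n^3 - 162k - 36n

(k + 5n + 3)(9k + 2n)(-6 + 8n + 5k)
= (9k^2 + 2kn + 45kn + 10n^2 + 27k + 6n)(-6 + 8n + 5k)    [distributive law]
= (9k^2 + 47kn + 10n^2 + 27k + 6n)(-6 + 8n + 5k)    [combine like terms]
= -54k^2 + 72k^2n + 45k^3 - 282kn + 376kn^2 + 235k^2n - 60n^2 + 80n^3 + 50kn^2 - 162k + 216kn + 135k^2 - 36n + 48n^2 + 30kn    [distributive law]
= 81k^2 + 307k^2n + 45k^3 - 36kn + 426kn^2 - 12n^2 + 80n^3 - 162k - 36n    [combine like terms]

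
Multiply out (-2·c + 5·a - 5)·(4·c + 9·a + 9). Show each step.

(-2·c + 5·a - 5)·(4·c + 9·a + 9)
= -8·c^2 - 18·a·c - 18·c + 20·a·c + 45·a^2 + 45·a - 20·c - 45·a - 45    [distributive law]
= -8·c^2 + 2·a·c - 38·c + 45·a^2 - 45    [combine like terms]

-8·c^2 + 2·a·c - 38·c + 45·a^2 - 45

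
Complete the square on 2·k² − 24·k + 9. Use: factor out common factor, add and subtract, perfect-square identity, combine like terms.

2·k² − 24·k + 9
= 2(k² − 12·k) + 9    [factor out 2 from the k-terms]
= 2(k² − 12·k + 36 − 36) + 9    [add and subtract 36 inside the bracket]
= 2(k − 6)² − 72 + 9    [perfect-square identity]
= 2(k − 6)² − 63    [combine constants]

2(k − 6)² − 63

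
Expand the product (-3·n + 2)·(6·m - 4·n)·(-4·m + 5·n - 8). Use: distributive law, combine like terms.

72·m²·n - 138·m·n² + 236·m·n + 60·n³ - 136·n² - 48·m² - 96·m + 64·n

(-3·n + 2)·(6·m - 4·n)·(-4·m + 5·n - 8)
= (-18·m·n + 12·n² + 12·m - 8·n)·(-4·m + 5·n - 8)    [distributive law]
= 72·m²·n - 90·m·n² + 144·m·n - 48·m·n² + 60·n³ - 96·n² - 48·m² + 60·m·n - 96·m + 32·m·n - 40·n² + 64·n    [distributive law]
= 72·m²·n - 138·m·n² + 236·m·n + 60·n³ - 136·n² - 48·m² - 96·m + 64·n    [combine like terms]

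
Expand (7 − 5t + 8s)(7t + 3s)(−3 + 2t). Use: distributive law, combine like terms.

−147t + 203t^2 − 63s − 81st − 70t^3 + 82st^2 − 72s^2 + 48s^2t

(7 − 5t + 8s)(7t + 3s)(−3 + 2t)
= (49t + 21s − 35t^2 − 15st + 56st + 24s^2)(−3 + 2t)    [distributive law]
= (49t + 21s − 35t^2 + 41st + 24s^2)(−3 + 2t)    [combine like terms]
= −147t + 98t^2 − 63s + 42st + 105t^2 − 70t^3 − 123st + 82st^2 − 72s^2 + 48s^2t    [distributive law]
= −147t + 203t^2 − 63s − 81st − 70t^3 + 82st^2 − 72s^2 + 48s^2t    [combine like terms]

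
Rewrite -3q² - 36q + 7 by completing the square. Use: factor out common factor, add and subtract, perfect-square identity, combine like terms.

-3q² - 36q + 7
= -3(q² + 12q) + 7    [factor out -3 from the q-terms]
= -3(q² + 12q + 36 - 36) + 7    [add and subtract 36 inside the bracket]
= -3(q + 6)² + 108 + 7    [perfect-square identity]
= -3(q + 6)² + 115    [combine constants]

-3(q + 6)² + 115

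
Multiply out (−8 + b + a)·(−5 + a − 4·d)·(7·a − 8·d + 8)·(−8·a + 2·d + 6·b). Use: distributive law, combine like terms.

−1408·a^2 + 864·a·d + 1376·a·b − 128·d^2 − 464·b·d − 2560·a + 640·d + 1920·b + 664·a^3 − 2534·a^2·d − 282·a^2·b + 2640·a·d^2 + 1658·a·b·d − 512·d^3 − 1520·b·d^2 − 162·a·b^2 + 48·b^2·d − 240·b^2 − 14·a^3·b + 86·a^2·b·d + 42·a^2·b^2 − 136·a·b·d^2 − 216·a·b^2·d + 64·b·d^3 + 192·b^2·d^2 − 56·a^4 + 302·a^3·d − 328·a^2·d^2 + 64·a·d^3

(−8 + b + a)·(−5 + a − 4·d)·(7·a − 8·d + 8)·(−8·a + 2·d + 6·b)
= (40 − 8·a + 32·d − 5·b + a·b − 4·b·d − 5·a + a^2 − 4·a·d)·(7·a − 8·d + 8)·(−8·a + 2·d + 6·b)    [distributive law]
= (40 − 13·a + 32·d − 5·b + a·b − 4·b·d + a^2 − 4·a·d)·(7·a − 8·d + 8)·(−8·a + 2·d + 6·b)    [combine like terms]
= (280·a − 320·d + 320 − 91·a^2 + 104·a·d − 104·a + 224·a·d − 256·d^2 + 256·d − 35·a·b + 40·b·d − 40·b + 7·a^2·b − 8·a·b·d + 8·a·b − 28·a·b·d + 32·b·d^2 − 32·b·d + 7·a^3 − 8·a^2·d + 8·a^2 − 28·a^2·d + 32·a·d^2 − 32·a·d)·(−8·a + 2·d + 6·b)    [distributive law]
= (176·a − 64·d + 320 − 83·a^2 + 296·a·d − 256·d^2 − 27·a·b + 8·b·d − 40·b + 7·a^2·b − 36·a·b·d + 32·b·d^2 + 7·a^3 − 36·a^2·d + 32·a·d^2)·(−8·a + 2·d + 6·b)    [combine like terms]
= −1408·a^2 + 352·a·d + 1056·a·b + 512·a·d − 128·d^2 − 384·b·d − 2560·a + 640·d + 1920·b + 664·a^3 − 166·a^2·d − 498·a^2·b − 2368·a^2·d + 592·a·d^2 + 1776·a·b·d + 2048·a·d^2 − 512·d^3 − 1536·b·d^2 + 216·a^2·b − 54·a·b·d − 162·a·b^2 − 64·a·b·d + 16·b·d^2 + 48·b^2·d + 320·a·b − 80·b·d − 240·b^2 − 56·a^3·b + 14·a^2·b·d + 42·a^2·b^2 + 288·a^2·b·d − 72·a·b·d^2 − 216·a·b^2·d − 256·a·b·d^2 + 64·b·d^3 + 192·b^2·d^2 − 56·a^4 + 14·a^3·d + 42·a^3·b + 288·a^3·d − 72·a^2·d^2 − 216·a^2·b·d − 256·a^2·d^2 + 64·a·d^3 + 192·a·b·d^2    [distributive law]
= −1408·a^2 + 864·a·d + 1376·a·b − 128·d^2 − 464·b·d − 2560·a + 640·d + 1920·b + 664·a^3 − 2534·a^2·d − 282·a^2·b + 2640·a·d^2 + 1658·a·b·d − 512·d^3 − 1520·b·d^2 − 162·a·b^2 + 48·b^2·d − 240·b^2 − 14·a^3·b + 86·a^2·b·d + 42·a^2·b^2 − 136·a·b·d^2 − 216·a·b^2·d + 64·b·d^3 + 192·b^2·d^2 − 56·a^4 + 302·a^3·d − 328·a^2·d^2 + 64·a·d^3    [combine like terms]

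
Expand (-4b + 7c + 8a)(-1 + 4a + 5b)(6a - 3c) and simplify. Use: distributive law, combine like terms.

24ab - 12bc + 144a^2b + 138abc - 120ab^2 + 60b^2c - 18ac + 21c^2 + 72a^2c - 84ac^2 - 105bc^2 - 48a^2 + 192a^3

(-4b + 7c + 8a)(-1 + 4a + 5b)(6a - 3c)
= (4b - 16ab - 20b^2 - 7c + 28ac + 35bc - 8a + 32a^2 + 40ab)(6a - 3c)    [distributive law]
= (4b + 24ab - 20b^2 - 7c + 28ac + 35bc - 8a + 32a^2)(6a - 3c)    [combine like terms]
= 24ab - 12bc + 144a^2b - 72abc - 120ab^2 + 60b^2c - 42ac + 21c^2 + 168a^2c - 84ac^2 + 210abc - 105bc^2 - 48a^2 + 24ac + 192a^3 - 96a^2c    [distributive law]
= 24ab - 12bc + 144a^2b + 138abc - 120ab^2 + 60b^2c - 18ac + 21c^2 + 72a^2c - 84ac^2 - 105bc^2 - 48a^2 + 192a^3    [combine like terms]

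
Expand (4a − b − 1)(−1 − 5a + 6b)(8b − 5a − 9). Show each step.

(4a − b − 1)(−1 − 5a + 6b)(8b − 5a − 9)
= (−4a − 20a^2 + 24ab + b + 5ab − 6b^2 + 1 + 5a − 6b)(8b − 5a − 9)    [distributive law]
= (a − 20a^2 + 29ab − 5b − 6b^2 + 1)(8b − 5a − 9)    [combine like terms]
= 8ab − 5a^2 − 9a − 160a^2b + 100a^3 + 180a^2 + 232ab^2 − 145a^2b − 261ab − 40b^2 + 25ab + 45b − 48b^3 + 30ab^2 + 54b^2 + 8b − 5a − 9    [distributive law]
= −228ab + 175a^2 − 14a − 305a^2b + 100a^3 + 262ab^2 + 14b^2 + 53b − 48b^3 − 9    [combine like terms]

−228ab + 175a^2 − 14a − 305a^2b + 100a^3 + 262ab^2 + 14b^2 + 53b − 48b^3 − 9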